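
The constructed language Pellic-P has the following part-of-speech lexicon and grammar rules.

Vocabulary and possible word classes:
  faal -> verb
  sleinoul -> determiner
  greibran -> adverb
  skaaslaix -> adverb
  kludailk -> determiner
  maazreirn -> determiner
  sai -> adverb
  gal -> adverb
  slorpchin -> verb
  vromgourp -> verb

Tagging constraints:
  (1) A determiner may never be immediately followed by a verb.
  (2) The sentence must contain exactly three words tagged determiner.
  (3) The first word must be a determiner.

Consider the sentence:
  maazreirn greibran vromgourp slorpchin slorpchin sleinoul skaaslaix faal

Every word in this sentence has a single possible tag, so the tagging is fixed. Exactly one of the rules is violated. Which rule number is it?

2

Fixed tagging: determiner adverb verb verb verb determiner adverb verb.
Rule check: R1 ✓, R2 ✗, R3 ✓.
Only rule 2 fails.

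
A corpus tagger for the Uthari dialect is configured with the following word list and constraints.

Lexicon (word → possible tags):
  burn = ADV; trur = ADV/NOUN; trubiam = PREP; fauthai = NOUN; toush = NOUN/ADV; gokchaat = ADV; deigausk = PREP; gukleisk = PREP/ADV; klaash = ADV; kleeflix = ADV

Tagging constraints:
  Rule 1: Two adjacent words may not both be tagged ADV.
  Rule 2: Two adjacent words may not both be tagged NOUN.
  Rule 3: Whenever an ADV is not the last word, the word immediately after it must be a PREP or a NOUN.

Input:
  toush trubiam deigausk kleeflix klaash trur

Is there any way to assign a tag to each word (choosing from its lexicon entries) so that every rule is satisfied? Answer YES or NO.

Candidates per position — 1:toush {NOUN,ADV}; 2:trubiam {PREP}; 3:deigausk {PREP}; 4:kleeflix {ADV}; 5:klaash {ADV}; 6:trur {ADV,NOUN}.
Rule 1 cannot be satisfied by any choice of tags from the lexicon.
So there is no consistent tagging.

NO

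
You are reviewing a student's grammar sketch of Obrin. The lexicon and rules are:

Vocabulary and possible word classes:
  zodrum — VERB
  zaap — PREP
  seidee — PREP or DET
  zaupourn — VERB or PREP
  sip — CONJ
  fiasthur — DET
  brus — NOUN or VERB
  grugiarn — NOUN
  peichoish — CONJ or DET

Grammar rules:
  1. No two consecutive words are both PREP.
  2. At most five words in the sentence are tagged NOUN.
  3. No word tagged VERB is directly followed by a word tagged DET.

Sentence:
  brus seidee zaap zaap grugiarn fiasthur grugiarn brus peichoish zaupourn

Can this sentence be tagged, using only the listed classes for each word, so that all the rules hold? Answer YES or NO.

Candidates per position — 1:brus {NOUN,VERB}; 2:seidee {PREP,DET}; 3:zaap {PREP}; 4:zaap {PREP}; 5:grugiarn {NOUN}; 6:fiasthur {DET}; 7:grugiarn {NOUN}; 8:brus {NOUN,VERB}; 9:peichoish {CONJ,DET}; 10:zaupourn {VERB,PREP}.
Rule 1 cannot be satisfied by any choice of tags from the lexicon.
So there is no consistent tagging.

NO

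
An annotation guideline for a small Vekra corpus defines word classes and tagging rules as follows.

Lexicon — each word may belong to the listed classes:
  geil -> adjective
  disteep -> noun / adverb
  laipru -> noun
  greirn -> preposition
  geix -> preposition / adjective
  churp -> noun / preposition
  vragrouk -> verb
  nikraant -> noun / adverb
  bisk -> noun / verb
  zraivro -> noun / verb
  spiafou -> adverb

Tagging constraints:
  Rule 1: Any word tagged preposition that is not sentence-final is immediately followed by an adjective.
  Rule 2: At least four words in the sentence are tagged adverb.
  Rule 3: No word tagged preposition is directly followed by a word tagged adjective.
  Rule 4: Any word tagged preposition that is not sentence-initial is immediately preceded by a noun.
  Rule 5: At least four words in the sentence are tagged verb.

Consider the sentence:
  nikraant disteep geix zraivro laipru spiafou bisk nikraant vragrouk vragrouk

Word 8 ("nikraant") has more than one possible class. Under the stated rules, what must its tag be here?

Candidates per position — 1:nikraant {noun,adverb}; 2:disteep {noun,adverb}; 3:geix {preposition,adjective}; 4:zraivro {noun,verb}; 5:laipru {noun}; 6:spiafou {adverb}; 7:bisk {noun,verb}; 8:nikraant {noun,adverb}; 9:vragrouk {verb}; 10:vragrouk {verb}.
Position 1: noun is ruled out by rule 2; that leaves adverb.
Position 2: noun is ruled out by rule 2; that leaves adverb.
Position 3: preposition is ruled out by rule 1; that leaves adjective.
Position 4: noun is ruled out by rule 5; that leaves verb.
Position 7: noun is ruled out by rule 5; that leaves verb.
Position 8: noun is ruled out by rule 2; that leaves adverb.
The only consistent sequence is: adverb adverb adjective verb noun adverb verb adverb verb verb.
Rule-by-rule: rule 1 holds; rule 2 holds; rule 3 holds; rule 4 holds; rule 5 holds.

adverb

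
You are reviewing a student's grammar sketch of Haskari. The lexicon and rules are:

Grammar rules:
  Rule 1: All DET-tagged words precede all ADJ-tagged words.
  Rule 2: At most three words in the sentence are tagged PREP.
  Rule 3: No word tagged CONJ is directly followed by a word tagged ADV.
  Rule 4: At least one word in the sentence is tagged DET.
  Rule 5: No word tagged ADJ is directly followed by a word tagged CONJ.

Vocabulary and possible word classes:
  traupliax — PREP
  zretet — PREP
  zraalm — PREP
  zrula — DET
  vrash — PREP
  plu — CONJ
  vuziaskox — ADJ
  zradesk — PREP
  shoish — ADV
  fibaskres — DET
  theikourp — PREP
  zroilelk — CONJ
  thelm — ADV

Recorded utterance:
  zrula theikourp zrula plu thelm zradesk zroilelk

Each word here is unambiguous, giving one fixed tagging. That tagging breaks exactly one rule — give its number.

Fixed tagging: DET PREP DET CONJ ADV PREP CONJ.
Checking each rule: R1 ok, R2 ok, R3 fails, R4 ok, R5 ok.
Only rule 3 fails.

3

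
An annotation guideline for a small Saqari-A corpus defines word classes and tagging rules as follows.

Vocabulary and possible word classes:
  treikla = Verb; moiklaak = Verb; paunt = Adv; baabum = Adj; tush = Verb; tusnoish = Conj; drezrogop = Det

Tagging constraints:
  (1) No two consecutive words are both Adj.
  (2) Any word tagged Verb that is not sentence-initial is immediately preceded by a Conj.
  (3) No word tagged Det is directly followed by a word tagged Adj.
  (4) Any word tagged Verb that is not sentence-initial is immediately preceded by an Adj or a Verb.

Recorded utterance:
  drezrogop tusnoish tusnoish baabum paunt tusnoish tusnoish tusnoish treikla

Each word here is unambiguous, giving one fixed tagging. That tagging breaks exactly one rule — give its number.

Fixed tagging: Det Conj Conj Adj Adv Conj Conj Conj Verb.
Applying the rules: R1 ok, R2 ok, R3 ok, R4 fails.
Only rule 4 fails.

4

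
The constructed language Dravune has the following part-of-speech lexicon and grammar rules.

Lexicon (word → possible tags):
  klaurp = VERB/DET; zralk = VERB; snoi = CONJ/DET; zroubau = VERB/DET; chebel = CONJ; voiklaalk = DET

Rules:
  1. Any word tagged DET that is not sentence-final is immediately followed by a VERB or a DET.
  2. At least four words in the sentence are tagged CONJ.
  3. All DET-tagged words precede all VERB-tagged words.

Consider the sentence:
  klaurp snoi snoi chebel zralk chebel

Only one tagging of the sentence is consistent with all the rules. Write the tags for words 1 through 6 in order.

Candidates per position — 1:klaurp {VERB,DET}; 2:snoi {CONJ,DET}; 3:snoi {CONJ,DET}; 4:chebel {CONJ}; 5:zralk {VERB}; 6:chebel {CONJ}.
Position 1: tagging it DET would leave rule 1 unsatisfiable, so it must be VERB.
Position 2: tagging it DET would leave rule 1 unsatisfiable, so it must be CONJ.
Position 3: tagging it DET would leave rule 1 unsatisfiable, so it must be CONJ.
The unique satisfying tagging is: VERB CONJ CONJ CONJ VERB CONJ.
Verifying each rule — rule 1 holds; rule 2 holds; rule 3 holds.

VERB CONJ CONJ CONJ VERB CONJ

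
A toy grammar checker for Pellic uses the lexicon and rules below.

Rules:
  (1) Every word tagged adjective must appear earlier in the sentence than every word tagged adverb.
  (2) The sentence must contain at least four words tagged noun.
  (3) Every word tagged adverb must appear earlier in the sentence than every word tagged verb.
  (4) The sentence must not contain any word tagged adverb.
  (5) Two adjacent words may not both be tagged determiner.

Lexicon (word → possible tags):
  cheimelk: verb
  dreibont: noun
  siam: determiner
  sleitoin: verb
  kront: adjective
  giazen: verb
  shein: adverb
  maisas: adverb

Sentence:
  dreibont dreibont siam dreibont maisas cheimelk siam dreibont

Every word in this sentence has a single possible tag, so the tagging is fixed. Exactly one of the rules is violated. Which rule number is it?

Fixed tagging: noun noun determiner noun adverb verb determiner noun.
Checking each rule: R1 holds, R2 holds, R3 holds, R4 violated, R5 holds.
Only rule 4 fails.

4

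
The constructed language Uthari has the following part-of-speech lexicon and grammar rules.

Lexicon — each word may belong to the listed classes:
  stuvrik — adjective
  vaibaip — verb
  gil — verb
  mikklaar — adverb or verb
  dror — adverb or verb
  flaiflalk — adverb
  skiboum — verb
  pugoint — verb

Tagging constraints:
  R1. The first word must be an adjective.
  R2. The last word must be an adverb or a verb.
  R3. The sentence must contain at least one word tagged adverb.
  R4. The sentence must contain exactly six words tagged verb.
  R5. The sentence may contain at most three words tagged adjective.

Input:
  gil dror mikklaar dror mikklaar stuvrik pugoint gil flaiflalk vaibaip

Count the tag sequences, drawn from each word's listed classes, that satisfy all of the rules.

Candidates per position — 1:gil {verb}; 2:dror {adverb,verb}; 3:mikklaar {adverb,verb}; 4:dror {adverb,verb}; 5:mikklaar {adverb,verb}; 6:stuvrik {adjective}; 7:pugoint {verb}; 8:gil {verb}; 9:flaiflalk {adverb}; 10:vaibaip {verb}.
There are 16 candidate sequences in total.
Rule 1 cannot be satisfied by any choice of tags from the lexicon.
So there is no consistent tagging.
Count = 0.

0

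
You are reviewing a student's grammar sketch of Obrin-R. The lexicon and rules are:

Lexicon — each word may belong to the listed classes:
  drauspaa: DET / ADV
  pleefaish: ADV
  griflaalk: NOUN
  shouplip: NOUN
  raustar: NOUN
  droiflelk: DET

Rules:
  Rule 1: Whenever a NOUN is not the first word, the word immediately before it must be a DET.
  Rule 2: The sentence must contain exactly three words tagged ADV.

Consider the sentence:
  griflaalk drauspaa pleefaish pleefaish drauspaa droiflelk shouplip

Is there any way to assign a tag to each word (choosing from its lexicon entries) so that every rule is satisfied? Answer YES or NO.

YES

Candidates per position — 1:griflaalk {NOUN}; 2:drauspaa {DET,ADV}; 3:pleefaish {ADV}; 4:pleefaish {ADV}; 5:drauspaa {DET,ADV}; 6:droiflelk {DET}; 7:shouplip {NOUN}.
One satisfying assignment: NOUN ADV ADV ADV DET DET NOUN.
Rule-by-rule: rule 1 ✓; rule 2 ✓.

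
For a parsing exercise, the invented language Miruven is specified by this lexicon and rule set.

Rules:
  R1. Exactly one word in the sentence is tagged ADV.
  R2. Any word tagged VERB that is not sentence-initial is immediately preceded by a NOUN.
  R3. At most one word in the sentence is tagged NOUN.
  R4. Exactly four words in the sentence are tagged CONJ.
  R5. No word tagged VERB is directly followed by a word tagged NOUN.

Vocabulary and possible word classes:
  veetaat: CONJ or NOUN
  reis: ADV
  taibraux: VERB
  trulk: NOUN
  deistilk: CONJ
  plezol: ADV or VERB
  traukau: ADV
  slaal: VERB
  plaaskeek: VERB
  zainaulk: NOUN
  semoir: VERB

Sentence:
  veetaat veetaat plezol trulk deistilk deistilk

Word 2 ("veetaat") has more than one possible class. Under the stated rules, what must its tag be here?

CONJ

Candidates per position — 1:veetaat {CONJ,NOUN}; 2:veetaat {CONJ,NOUN}; 3:plezol {ADV,VERB}; 4:trulk {NOUN}; 5:deistilk {CONJ}; 6:deistilk {CONJ}.
Position 1: tagging it NOUN would leave rule 3 unsatisfiable, so it must be CONJ.
Position 2: tagging it NOUN would leave rule 3 unsatisfiable, so it must be CONJ.
Position 3: tagging it VERB would leave rule 1 unsatisfiable, so it must be ADV.
That leaves exactly one tagging: CONJ CONJ ADV NOUN CONJ CONJ.
Verifying each rule — rule 1 ✓; rule 2 ✓; rule 3 ✓; rule 4 ✓; rule 5 ✓.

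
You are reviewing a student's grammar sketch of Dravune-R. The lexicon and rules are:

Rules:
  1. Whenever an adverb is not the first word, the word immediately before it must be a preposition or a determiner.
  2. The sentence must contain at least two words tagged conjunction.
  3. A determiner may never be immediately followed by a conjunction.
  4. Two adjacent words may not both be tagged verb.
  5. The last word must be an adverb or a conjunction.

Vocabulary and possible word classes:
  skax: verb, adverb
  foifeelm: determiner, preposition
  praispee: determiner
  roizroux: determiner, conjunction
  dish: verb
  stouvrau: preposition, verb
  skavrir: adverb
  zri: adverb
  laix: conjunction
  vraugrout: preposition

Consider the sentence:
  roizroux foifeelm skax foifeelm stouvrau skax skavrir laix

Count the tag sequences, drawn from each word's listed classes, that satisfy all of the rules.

Candidates per position — 1:roizroux {determiner,conjunction}; 2:foifeelm {determiner,preposition}; 3:skax {verb,adverb}; 4:foifeelm {determiner,preposition}; 5:stouvrau {preposition,verb}; 6:skax {verb,adverb}; 7:skavrir {adverb}; 8:laix {conjunction}.
There are 64 candidate sequences in total.
Rule 1 cannot be satisfied by any choice of tags from the lexicon.
So there is no consistent tagging.
Count = 0.

0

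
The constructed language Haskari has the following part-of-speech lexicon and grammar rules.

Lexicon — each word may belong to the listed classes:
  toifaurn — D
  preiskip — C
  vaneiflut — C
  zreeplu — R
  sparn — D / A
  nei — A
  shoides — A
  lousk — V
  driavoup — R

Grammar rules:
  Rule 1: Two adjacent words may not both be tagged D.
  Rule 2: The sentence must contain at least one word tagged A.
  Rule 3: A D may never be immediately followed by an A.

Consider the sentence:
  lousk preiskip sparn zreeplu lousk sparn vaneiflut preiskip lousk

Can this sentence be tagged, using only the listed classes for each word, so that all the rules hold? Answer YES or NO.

Candidates per position — 1:lousk {V}; 2:preiskip {C}; 3:sparn {D,A}; 4:zreeplu {R}; 5:lousk {V}; 6:sparn {D,A}; 7:vaneiflut {C}; 8:preiskip {C}; 9:lousk {V}.
One satisfying assignment: V C D R V A C C V.
Rule-by-rule: rule 1 holds; rule 2 holds; rule 3 holds.

YES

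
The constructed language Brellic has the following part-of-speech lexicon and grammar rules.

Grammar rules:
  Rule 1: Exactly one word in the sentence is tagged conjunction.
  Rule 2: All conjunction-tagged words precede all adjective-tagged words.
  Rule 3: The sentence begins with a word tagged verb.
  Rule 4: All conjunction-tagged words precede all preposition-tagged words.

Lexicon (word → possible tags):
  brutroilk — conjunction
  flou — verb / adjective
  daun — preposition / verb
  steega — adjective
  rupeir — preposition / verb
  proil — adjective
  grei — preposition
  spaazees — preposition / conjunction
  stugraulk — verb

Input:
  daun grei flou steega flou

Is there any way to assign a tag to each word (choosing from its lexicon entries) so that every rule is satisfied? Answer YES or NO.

NO

Candidates per position — 1:daun {preposition,verb}; 2:grei {preposition}; 3:flou {verb,adjective}; 4:steega {adjective}; 5:flou {verb,adjective}.
Rule 1 cannot be satisfied by any choice of tags from the lexicon.
So there is no consistent tagging.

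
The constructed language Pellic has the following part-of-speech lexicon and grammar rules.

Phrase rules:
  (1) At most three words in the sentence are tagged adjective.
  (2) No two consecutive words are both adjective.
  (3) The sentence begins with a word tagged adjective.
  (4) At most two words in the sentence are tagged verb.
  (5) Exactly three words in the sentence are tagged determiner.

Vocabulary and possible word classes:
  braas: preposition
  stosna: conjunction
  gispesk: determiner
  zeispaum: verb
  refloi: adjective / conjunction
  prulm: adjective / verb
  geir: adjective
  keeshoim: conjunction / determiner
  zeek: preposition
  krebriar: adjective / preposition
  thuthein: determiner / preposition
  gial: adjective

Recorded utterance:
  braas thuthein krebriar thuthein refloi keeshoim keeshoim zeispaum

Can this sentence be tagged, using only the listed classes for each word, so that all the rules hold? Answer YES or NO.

NO

Candidates per position — 1:braas {preposition}; 2:thuthein {determiner,preposition}; 3:krebriar {adjective,preposition}; 4:thuthein {determiner,preposition}; 5:refloi {adjective,conjunction}; 6:keeshoim {conjunction,determiner}; 7:keeshoim {conjunction,determiner}; 8:zeispaum {verb}.
Rule 3 cannot be satisfied by any choice of tags from the lexicon.
So there is no consistent tagging.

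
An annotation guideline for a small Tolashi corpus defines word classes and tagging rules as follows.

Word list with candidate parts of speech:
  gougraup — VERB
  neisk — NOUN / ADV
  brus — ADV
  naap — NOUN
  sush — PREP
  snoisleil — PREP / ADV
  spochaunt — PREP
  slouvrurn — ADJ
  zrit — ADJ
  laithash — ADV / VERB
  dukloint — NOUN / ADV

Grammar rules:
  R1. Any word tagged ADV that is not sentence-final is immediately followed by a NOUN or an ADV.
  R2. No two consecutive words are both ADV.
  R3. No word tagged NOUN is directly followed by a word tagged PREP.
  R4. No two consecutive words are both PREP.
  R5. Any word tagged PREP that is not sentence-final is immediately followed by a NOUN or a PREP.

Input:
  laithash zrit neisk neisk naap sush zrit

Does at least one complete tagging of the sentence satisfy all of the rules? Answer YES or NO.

Candidates per position — 1:laithash {ADV,VERB}; 2:zrit {ADJ}; 3:neisk {NOUN,ADV}; 4:neisk {NOUN,ADV}; 5:naap {NOUN}; 6:sush {PREP}; 7:zrit {ADJ}.
Rule 3 cannot be satisfied by any choice of tags from the lexicon.
So there is no consistent tagging.

NO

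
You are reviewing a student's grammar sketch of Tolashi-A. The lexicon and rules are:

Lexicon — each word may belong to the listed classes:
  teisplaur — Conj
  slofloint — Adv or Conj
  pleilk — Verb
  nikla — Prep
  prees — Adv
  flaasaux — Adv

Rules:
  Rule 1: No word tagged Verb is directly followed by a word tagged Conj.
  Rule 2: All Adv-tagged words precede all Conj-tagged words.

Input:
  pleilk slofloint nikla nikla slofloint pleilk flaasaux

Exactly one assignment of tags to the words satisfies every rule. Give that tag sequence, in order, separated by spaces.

Candidates per position — 1:pleilk {Verb}; 2:slofloint {Adv,Conj}; 3:nikla {Prep}; 4:nikla {Prep}; 5:slofloint {Adv,Conj}; 6:pleilk {Verb}; 7:flaasaux {Adv}.
At position 2, choosing Conj makes rule 1 impossible to satisfy; hence Adv.
At position 5, choosing Conj makes rule 2 impossible to satisfy; hence Adv.
The only consistent sequence is: Verb Adv Prep Prep Adv Verb Adv.
Checking: rule 1 satisfied; rule 2 satisfied.

Verb Adv Prep Prep Adv Verb Adv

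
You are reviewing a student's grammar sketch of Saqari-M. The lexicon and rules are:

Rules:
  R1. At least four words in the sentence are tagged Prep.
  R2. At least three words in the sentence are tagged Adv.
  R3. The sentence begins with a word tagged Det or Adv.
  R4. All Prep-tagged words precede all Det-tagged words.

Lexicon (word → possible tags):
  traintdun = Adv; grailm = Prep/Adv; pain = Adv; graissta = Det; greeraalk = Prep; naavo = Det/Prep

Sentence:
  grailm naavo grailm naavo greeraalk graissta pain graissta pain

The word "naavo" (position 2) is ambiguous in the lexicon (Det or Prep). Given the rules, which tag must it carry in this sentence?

Candidates per position — 1:grailm {Prep,Adv}; 2:naavo {Det,Prep}; 3:grailm {Prep,Adv}; 4:naavo {Det,Prep}; 5:greeraalk {Prep}; 6:graissta {Det}; 7:pain {Adv}; 8:graissta {Det}; 9:pain {Adv}.
If word 1 were Prep, no tagging could satisfy rule 3; so word 1 is Adv.
If word 2 were Det, no tagging could satisfy rule 1; so word 2 is Prep.
If word 3 were Adv, no tagging could satisfy rule 1; so word 3 is Prep.
If word 4 were Det, no tagging could satisfy rule 1; so word 4 is Prep.
That leaves exactly one tagging: Adv Prep Prep Prep Prep Det Adv Det Adv.
Checking: rule 1 ✓; rule 2 ✓; rule 3 ✓; rule 4 ✓.

Prep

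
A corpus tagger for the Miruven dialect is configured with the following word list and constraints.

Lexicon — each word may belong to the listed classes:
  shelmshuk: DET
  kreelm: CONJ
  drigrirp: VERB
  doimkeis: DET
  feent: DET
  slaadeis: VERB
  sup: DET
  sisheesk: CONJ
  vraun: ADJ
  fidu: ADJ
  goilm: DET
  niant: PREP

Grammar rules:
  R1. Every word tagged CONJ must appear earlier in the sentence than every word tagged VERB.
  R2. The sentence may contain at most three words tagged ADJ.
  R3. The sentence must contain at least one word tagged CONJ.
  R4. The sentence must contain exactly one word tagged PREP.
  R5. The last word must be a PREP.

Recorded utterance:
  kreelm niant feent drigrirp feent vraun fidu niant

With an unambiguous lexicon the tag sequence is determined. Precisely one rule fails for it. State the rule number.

4

Fixed tagging: CONJ PREP DET VERB DET ADJ ADJ PREP.
Rule check: R1 pass, R2 pass, R3 pass, R4 fail, R5 pass.
Only rule 4 fails.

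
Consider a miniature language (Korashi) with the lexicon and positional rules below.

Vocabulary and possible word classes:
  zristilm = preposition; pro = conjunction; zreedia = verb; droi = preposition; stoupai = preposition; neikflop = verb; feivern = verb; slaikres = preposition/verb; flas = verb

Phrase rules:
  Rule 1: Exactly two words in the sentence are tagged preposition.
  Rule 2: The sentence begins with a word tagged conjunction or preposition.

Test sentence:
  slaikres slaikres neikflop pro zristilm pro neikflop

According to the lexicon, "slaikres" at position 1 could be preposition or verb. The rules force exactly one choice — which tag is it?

Candidates per position — 1:slaikres {preposition,verb}; 2:slaikres {preposition,verb}; 3:neikflop {verb}; 4:pro {conjunction}; 5:zristilm {preposition}; 6:pro {conjunction}; 7:neikflop {verb}.
Position 1: verb is ruled out by rule 2; that leaves preposition.
Position 2: preposition is ruled out by rule 1; that leaves verb.
That leaves exactly one tagging: preposition verb verb conjunction preposition conjunction verb.
Rule-by-rule: rule 1 ok; rule 2 ok.

preposition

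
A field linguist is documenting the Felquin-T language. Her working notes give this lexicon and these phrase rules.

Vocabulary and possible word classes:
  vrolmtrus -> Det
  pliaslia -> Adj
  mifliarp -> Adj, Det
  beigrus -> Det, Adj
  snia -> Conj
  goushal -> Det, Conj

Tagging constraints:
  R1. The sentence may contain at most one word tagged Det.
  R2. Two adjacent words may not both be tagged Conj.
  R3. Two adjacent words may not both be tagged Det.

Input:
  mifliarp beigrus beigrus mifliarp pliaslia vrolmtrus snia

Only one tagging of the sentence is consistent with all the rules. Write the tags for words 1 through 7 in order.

Adj Adj Adj Adj Adj Det Conj

Candidates per position — 1:mifliarp {Adj,Det}; 2:beigrus {Det,Adj}; 3:beigrus {Det,Adj}; 4:mifliarp {Adj,Det}; 5:pliaslia {Adj}; 6:vrolmtrus {Det}; 7:snia {Conj}.
Word 1 cannot be Det — rule 1 would then fail for every completion. It is Adj.
Word 2 cannot be Det — rule 1 would then fail for every completion. It is Adj.
Word 3 cannot be Det — rule 1 would then fail for every completion. It is Adj.
Word 4 cannot be Det — rule 1 would then fail for every completion. It is Adj.
So the tagging must be: Adj Adj Adj Adj Adj Det Conj.
Rule-by-rule: rule 1 satisfied; rule 2 satisfied; rule 3 satisfied.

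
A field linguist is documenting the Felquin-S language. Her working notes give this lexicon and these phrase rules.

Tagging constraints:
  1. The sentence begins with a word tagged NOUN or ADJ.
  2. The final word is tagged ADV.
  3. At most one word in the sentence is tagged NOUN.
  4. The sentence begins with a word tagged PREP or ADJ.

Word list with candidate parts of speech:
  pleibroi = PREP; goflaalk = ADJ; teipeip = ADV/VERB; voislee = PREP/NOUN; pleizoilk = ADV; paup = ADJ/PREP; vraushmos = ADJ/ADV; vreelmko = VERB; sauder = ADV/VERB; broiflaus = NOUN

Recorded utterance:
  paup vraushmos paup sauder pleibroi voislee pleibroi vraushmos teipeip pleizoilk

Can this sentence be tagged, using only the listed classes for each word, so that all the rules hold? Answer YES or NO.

YES

Candidates per position — 1:paup {ADJ,PREP}; 2:vraushmos {ADJ,ADV}; 3:paup {ADJ,PREP}; 4:sauder {ADV,VERB}; 5:pleibroi {PREP}; 6:voislee {PREP,NOUN}; 7:pleibroi {PREP}; 8:vraushmos {ADJ,ADV}; 9:teipeip {ADV,VERB}; 10:pleizoilk {ADV}.
One satisfying assignment: ADJ ADJ PREP VERB PREP NOUN PREP ADJ VERB ADV.
Check: rule 1 ✓; rule 2 ✓; rule 3 ✓; rule 4 ✓.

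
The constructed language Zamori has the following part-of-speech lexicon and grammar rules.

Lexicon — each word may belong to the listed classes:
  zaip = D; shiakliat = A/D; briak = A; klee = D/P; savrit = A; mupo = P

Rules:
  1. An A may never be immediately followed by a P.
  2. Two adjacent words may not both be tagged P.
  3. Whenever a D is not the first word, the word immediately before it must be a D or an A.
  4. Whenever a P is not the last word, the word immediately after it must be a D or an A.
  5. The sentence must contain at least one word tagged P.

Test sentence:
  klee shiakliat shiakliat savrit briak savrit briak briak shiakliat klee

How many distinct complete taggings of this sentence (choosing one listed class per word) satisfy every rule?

10

Candidates per position — 1:klee {D,P}; 2:shiakliat {A,D}; 3:shiakliat {A,D}; 4:savrit {A}; 5:briak {A}; 6:savrit {A}; 7:briak {A}; 8:briak {A}; 9:shiakliat {A,D}; 10:klee {D,P}.
There are 32 candidate sequences in total.
Checking each against the rules leaves 10 sequences.
Count = 10.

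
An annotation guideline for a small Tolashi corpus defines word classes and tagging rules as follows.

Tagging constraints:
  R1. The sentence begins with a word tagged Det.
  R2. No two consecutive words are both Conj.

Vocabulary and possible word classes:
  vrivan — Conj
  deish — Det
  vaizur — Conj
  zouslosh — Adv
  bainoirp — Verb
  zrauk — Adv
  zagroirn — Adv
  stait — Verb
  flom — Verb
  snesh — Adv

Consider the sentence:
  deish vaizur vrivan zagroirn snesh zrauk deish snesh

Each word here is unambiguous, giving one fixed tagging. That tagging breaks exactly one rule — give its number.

Fixed tagging: Det Conj Conj Adv Adv Adv Det Adv.
Applying the rules: R1 holds, R2 violated.
Only rule 2 fails.

2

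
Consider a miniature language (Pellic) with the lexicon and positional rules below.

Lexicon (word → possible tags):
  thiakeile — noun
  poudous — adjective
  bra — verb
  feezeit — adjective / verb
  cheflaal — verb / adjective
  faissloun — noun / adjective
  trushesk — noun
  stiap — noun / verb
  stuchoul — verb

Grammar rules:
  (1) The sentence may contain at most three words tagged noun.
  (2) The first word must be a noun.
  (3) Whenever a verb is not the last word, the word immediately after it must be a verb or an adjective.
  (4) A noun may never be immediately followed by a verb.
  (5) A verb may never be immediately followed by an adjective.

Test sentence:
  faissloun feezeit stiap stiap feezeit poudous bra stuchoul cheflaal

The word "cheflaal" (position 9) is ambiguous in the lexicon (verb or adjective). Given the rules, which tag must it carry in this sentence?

Candidates per position — 1:faissloun {noun,adjective}; 2:feezeit {adjective,verb}; 3:stiap {noun,verb}; 4:stiap {noun,verb}; 5:feezeit {adjective,verb}; 6:poudous {adjective}; 7:bra {verb}; 8:stuchoul {verb}; 9:cheflaal {verb,adjective}.
If word 1 were adjective, no tagging could satisfy rule 2; so word 1 is noun.
If word 2 were verb, no tagging could satisfy rule 4; so word 2 is adjective.
If word 4 were verb, no tagging could satisfy rule 5; so word 4 is noun.
If word 5 were verb, no tagging could satisfy rule 4; so word 5 is adjective.
If word 9 were adjective, no tagging could satisfy rule 5; so word 9 is verb.
If word 3 were verb, no tagging could satisfy rule 3; so word 3 is noun.
The unique satisfying tagging is: noun adjective noun noun adjective adjective verb verb verb.
Check: rule 1 ✓; rule 2 ✓; rule 3 ✓; rule 4 ✓; rule 5 ✓.

verb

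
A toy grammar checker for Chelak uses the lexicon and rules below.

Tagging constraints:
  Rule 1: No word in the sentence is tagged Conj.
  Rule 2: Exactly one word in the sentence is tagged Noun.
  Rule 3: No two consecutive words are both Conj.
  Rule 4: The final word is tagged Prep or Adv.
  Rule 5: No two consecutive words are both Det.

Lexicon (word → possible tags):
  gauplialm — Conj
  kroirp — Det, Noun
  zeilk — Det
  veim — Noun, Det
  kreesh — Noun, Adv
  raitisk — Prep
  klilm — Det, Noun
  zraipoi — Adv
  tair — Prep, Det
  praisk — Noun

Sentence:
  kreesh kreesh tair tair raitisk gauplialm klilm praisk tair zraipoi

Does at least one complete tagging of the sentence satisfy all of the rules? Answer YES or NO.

NO

Candidates per position — 1:kreesh {Noun,Adv}; 2:kreesh {Noun,Adv}; 3:tair {Prep,Det}; 4:tair {Prep,Det}; 5:raitisk {Prep}; 6:gauplialm {Conj}; 7:klilm {Det,Noun}; 8:praisk {Noun}; 9:tair {Prep,Det}; 10:zraipoi {Adv}.
Rule 1 cannot be satisfied by any choice of tags from the lexicon.
So there is no consistent tagging.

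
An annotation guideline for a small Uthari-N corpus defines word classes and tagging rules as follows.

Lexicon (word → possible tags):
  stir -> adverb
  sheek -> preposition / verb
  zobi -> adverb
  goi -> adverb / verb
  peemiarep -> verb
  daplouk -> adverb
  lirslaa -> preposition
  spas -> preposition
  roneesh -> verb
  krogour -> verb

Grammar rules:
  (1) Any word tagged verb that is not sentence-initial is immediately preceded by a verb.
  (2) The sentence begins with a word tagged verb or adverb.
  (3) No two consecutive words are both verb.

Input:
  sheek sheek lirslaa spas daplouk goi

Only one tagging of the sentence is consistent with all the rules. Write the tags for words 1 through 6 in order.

verb preposition preposition preposition adverb adverb

Candidates per position — 1:sheek {preposition,verb}; 2:sheek {preposition,verb}; 3:lirslaa {preposition}; 4:spas {preposition}; 5:daplouk {adverb}; 6:goi {adverb,verb}.
Word 1 cannot be preposition — rule 2 would then fail for every completion. It is verb.
Word 2 cannot be verb — rule 3 would then fail for every completion. It is preposition.
Word 6 cannot be verb — rule 1 would then fail for every completion. It is adverb.
So the tagging must be: verb preposition preposition preposition adverb adverb.
Verifying each rule — rule 1 holds; rule 2 holds; rule 3 holds.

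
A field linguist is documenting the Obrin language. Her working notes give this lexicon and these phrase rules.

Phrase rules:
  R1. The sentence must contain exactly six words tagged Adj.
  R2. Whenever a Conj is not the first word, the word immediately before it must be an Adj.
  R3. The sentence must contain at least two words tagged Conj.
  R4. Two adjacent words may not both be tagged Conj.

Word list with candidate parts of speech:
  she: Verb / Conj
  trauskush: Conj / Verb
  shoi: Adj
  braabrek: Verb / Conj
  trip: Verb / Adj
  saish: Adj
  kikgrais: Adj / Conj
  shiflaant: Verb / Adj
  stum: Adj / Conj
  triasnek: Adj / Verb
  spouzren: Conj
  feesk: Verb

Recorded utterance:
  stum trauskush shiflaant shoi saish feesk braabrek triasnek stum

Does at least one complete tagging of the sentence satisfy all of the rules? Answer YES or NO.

NO

Candidates per position — 1:stum {Adj,Conj}; 2:trauskush {Conj,Verb}; 3:shiflaant {Verb,Adj}; 4:shoi {Adj}; 5:saish {Adj}; 6:feesk {Verb}; 7:braabrek {Verb,Conj}; 8:triasnek {Adj,Verb}; 9:stum {Adj,Conj}.
Every candidate sequence violates at least one rule; no consistent tagging exists.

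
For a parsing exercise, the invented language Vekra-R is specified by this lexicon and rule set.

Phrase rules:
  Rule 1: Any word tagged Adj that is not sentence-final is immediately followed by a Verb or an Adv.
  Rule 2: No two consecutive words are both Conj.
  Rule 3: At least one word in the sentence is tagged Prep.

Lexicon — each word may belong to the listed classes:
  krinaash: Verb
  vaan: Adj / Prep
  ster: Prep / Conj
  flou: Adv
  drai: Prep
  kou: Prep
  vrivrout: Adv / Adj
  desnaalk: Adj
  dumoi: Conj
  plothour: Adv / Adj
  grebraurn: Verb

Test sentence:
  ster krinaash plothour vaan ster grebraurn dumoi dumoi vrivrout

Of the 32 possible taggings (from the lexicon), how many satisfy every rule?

Candidates per position — 1:ster {Prep,Conj}; 2:krinaash {Verb}; 3:plothour {Adv,Adj}; 4:vaan {Adj,Prep}; 5:ster {Prep,Conj}; 6:grebraurn {Verb}; 7:dumoi {Conj}; 8:dumoi {Conj}; 9:vrivrout {Adv,Adj}.
There are 32 candidate sequences in total.
Rule 2 cannot be satisfied by any choice of tags from the lexicon.
So there is no consistent tagging.
Count = 0.

0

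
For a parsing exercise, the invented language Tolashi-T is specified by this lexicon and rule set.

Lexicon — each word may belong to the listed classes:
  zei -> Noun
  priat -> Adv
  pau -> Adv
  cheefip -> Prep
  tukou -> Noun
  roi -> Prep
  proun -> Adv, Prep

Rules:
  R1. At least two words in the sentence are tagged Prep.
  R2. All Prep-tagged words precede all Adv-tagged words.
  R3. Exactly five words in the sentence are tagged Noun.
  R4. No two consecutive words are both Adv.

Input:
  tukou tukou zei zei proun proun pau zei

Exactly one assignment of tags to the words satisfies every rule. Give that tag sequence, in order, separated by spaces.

Candidates per position — 1:tukou {Noun}; 2:tukou {Noun}; 3:zei {Noun}; 4:zei {Noun}; 5:proun {Adv,Prep}; 6:proun {Adv,Prep}; 7:pau {Adv}; 8:zei {Noun}.
At position 5, choosing Adv makes rule 1 impossible to satisfy; hence Prep.
At position 6, choosing Adv makes rule 1 impossible to satisfy; hence Prep.
So the tagging must be: Noun Noun Noun Noun Prep Prep Adv Noun.
Verifying each rule — rule 1 ✓; rule 2 ✓; rule 3 ✓; rule 4 ✓.

Noun Noun Noun Noun Prep Prep Adv Noun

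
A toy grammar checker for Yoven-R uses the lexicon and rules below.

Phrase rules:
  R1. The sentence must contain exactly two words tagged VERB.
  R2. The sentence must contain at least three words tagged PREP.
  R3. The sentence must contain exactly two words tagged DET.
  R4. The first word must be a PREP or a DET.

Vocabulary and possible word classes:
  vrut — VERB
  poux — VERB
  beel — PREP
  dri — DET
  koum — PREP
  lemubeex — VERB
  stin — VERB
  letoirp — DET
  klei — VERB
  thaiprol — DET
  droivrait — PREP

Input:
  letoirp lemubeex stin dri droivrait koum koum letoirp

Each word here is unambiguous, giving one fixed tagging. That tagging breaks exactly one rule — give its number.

Fixed tagging: DET VERB VERB DET PREP PREP PREP DET.
Rule check: R1 pass, R2 pass, R3 fail, R4 pass.
Only rule 3 fails.

3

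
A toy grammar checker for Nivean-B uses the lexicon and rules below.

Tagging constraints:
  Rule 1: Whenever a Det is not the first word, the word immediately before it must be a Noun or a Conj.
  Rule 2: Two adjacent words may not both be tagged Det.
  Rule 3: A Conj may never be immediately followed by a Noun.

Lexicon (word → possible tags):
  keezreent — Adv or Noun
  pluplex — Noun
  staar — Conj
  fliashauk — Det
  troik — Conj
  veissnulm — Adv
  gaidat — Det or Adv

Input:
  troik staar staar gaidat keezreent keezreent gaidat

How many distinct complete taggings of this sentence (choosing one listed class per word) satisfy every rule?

Candidates per position — 1:troik {Conj}; 2:staar {Conj}; 3:staar {Conj}; 4:gaidat {Det,Adv}; 5:keezreent {Adv,Noun}; 6:keezreent {Adv,Noun}; 7:gaidat {Det,Adv}.
There are 16 candidate sequences in total.
Checking each against the rules leaves 12 sequences.
Count = 12.

12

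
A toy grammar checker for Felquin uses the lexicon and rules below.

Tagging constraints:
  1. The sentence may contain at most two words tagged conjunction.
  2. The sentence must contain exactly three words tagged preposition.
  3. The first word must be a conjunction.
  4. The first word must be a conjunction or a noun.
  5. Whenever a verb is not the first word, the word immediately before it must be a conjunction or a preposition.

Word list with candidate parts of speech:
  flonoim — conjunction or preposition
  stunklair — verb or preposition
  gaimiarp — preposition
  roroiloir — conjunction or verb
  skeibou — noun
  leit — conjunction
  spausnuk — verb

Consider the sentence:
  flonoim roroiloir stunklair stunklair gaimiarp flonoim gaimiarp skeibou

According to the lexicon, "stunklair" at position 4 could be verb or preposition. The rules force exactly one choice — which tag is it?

Candidates per position — 1:flonoim {conjunction,preposition}; 2:roroiloir {conjunction,verb}; 3:stunklair {verb,preposition}; 4:stunklair {verb,preposition}; 5:gaimiarp {preposition}; 6:flonoim {conjunction,preposition}; 7:gaimiarp {preposition}; 8:skeibou {noun}.
Position 1: tagging it preposition would leave rule 3 unsatisfiable, so it must be conjunction.
Position 4: the remaining choice is settled jointly with positions 2, 3, 6 — only verb at position 4 is part of a tagging that satisfies every rule.
The unique satisfying tagging is: conjunction verb preposition verb preposition conjunction preposition noun.
Verifying each rule — rule 1 ✓; rule 2 ✓; rule 3 ✓; rule 4 ✓; rule 5 ✓.

verb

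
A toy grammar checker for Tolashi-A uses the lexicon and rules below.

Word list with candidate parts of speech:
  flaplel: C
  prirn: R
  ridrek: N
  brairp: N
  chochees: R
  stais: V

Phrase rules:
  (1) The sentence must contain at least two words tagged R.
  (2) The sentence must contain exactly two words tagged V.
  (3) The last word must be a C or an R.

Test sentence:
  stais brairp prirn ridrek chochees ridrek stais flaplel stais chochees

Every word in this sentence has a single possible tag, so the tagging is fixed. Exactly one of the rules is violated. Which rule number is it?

Fixed tagging: V N R N R N V C V R.
Rule check: R1 ok, R2 fails, R3 ok.
Only rule 2 fails.

2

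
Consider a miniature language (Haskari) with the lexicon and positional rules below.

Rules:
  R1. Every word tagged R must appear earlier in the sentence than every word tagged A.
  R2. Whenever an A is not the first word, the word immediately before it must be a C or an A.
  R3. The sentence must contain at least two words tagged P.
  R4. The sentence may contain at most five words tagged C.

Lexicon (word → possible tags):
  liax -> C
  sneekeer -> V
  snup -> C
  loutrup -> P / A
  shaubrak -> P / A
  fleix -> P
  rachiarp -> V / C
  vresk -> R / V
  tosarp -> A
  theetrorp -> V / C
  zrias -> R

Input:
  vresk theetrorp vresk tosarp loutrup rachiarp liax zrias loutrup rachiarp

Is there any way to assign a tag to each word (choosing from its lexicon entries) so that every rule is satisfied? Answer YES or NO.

NO

Candidates per position — 1:vresk {R,V}; 2:theetrorp {V,C}; 3:vresk {R,V}; 4:tosarp {A}; 5:loutrup {P,A}; 6:rachiarp {V,C}; 7:liax {C}; 8:zrias {R}; 9:loutrup {P,A}; 10:rachiarp {V,C}.
Rule 1 cannot be satisfied by any choice of tags from the lexicon.
So there is no consistent tagging.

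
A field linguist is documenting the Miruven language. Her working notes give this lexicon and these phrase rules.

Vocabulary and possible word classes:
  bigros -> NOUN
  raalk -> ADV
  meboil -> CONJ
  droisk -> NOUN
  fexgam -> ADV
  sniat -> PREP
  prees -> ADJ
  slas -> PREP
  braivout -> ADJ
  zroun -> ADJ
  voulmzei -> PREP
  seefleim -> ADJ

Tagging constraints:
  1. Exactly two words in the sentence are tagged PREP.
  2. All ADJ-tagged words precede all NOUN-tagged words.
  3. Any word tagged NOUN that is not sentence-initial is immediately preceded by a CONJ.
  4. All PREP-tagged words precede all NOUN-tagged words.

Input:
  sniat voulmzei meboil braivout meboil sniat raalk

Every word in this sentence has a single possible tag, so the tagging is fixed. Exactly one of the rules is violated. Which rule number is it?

1

Fixed tagging: PREP PREP CONJ ADJ CONJ PREP ADV.
Applying the rules: R1 fails, R2 ok, R3 ok, R4 ok.
Only rule 1 fails.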